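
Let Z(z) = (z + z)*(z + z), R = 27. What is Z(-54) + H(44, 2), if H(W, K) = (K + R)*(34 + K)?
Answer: 12708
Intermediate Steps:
Z(z) = 4*z² (Z(z) = (2*z)*(2*z) = 4*z²)
H(W, K) = (27 + K)*(34 + K) (H(W, K) = (K + 27)*(34 + K) = (27 + K)*(34 + K))
Z(-54) + H(44, 2) = 4*(-54)² + (918 + 2² + 61*2) = 4*2916 + (918 + 4 + 122) = 11664 + 1044 = 12708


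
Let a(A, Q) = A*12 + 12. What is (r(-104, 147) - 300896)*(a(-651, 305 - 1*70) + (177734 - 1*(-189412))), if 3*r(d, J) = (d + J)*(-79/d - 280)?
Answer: -438256147205/4 ≈ -1.0956e+11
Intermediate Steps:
r(d, J) = (-280 - 79/d)*(J + d)/3 (r(d, J) = ((d + J)*(-79/d - 280))/3 = ((J + d)*(-280 - 79/d))/3 = ((-280 - 79/d)*(J + d))/3 = (-280 - 79/d)*(J + d)/3)
a(A, Q) = 12 + 12*A (a(A, Q) = 12*A + 12 = 12 + 12*A)
(r(-104, 147) - 300896)*(a(-651, 305 - 1*70) + (177734 - 1*(-189412))) = ((⅓)*(-79*147 - 1*(-104)*(79 + 280*147 + 280*(-104)))/(-104) - 300896)*((12 + 12*(-651)) + (177734 - 1*(-189412))) = ((⅓)*(-1/104)*(-11613 - 1*(-104)*(79 + 41160 - 29120)) - 300896)*((12 - 7812) + (177734 + 189412)) = ((⅓)*(-1/104)*(-11613 - 1*(-104)*12119) - 300896)*(-7800 + 367146) = ((⅓)*(-1/104)*(-11613 + 1260376) - 300896)*359346 = ((⅓)*(-1/104)*1248763 - 300896)*359346 = (-1248763/312 - 300896)*359346 = -95128315/312*359346 = -438256147205/4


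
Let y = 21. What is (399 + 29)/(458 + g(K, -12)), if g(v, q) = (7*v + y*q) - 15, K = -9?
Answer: 107/32 ≈ 3.3438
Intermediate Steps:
g(v, q) = -15 + 7*v + 21*q (g(v, q) = (7*v + 21*q) - 15 = -15 + 7*v + 21*q)
(399 + 29)/(458 + g(K, -12)) = (399 + 29)/(458 + (-15 + 7*(-9) + 21*(-12))) = 428/(458 + (-15 - 63 - 252)) = 428/(458 - 330) = 428/128 = 428*(1/128) = 107/32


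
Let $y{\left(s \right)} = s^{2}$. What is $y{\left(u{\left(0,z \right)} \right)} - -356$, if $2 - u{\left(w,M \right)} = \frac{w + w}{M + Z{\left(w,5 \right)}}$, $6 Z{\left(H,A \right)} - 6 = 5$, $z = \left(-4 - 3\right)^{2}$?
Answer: $360$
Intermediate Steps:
$z = 49$ ($z = \left(-7\right)^{2} = 49$)
$Z{\left(H,A \right)} = \frac{11}{6}$ ($Z{\left(H,A \right)} = 1 + \frac{1}{6} \cdot 5 = 1 + \frac{5}{6} = \frac{11}{6}$)
$u{\left(w,M \right)} = 2 - \frac{2 w}{\frac{11}{6} + M}$ ($u{\left(w,M \right)} = 2 - \frac{w + w}{M + \frac{11}{6}} = 2 - \frac{2 w}{\frac{11}{6} + M}$)
$y{\left(u{\left(0,z \right)} \right)} - -356 = \left(\frac{2 \left(11 - 0 + 6 \cdot 49\right)}{11 + 6 \cdot 49}\right)^{2} - -356 = \left(\frac{2 \left(11 + 0 + 294\right)}{11 + 294}\right)^{2} + 356 = \left(2 \cdot \frac{1}{305} \cdot 305\right)^{2} + 356 = 2^{2} + 356 = 4 + 356 = 360$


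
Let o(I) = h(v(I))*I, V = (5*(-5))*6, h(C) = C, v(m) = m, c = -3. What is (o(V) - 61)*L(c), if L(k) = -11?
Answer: -246829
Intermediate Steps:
V = -150 (V = -25*6 = -150)
o(I) = I² (o(I) = I*I = I²)
(o(V) - 61)*L(c) = ((-150)² - 61)*(-11) = (22500 - 61)*(-11) = 22439*(-11) = -246829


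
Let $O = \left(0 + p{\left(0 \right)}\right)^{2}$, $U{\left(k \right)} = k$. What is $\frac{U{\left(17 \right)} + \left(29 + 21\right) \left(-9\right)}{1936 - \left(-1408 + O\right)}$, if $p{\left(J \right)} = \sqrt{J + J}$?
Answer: $- \frac{433}{3344} \approx -0.12949$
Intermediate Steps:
$p{\left(J \right)} = \sqrt{2} \sqrt{J}$ ($p{\left(J \right)} = \sqrt{2 J} = \sqrt{2} \sqrt{J}$)
$O = 0$ ($O = \left(0 + \sqrt{2} \sqrt{0}\right)^{2} = \left(0 + \sqrt{2} \cdot 0\right)^{2} = \left(0 + 0\right)^{2} = 0^{2} = 0$)
$\frac{U{\left(17 \right)} + \left(29 + 21\right) \left(-9\right)}{1936 - \left(-1408 + O\right)} = \frac{17 + \left(29 + 21\right) \left(-9\right)}{1936 + \left(1408 - 0\right)} = \frac{17 + 50 \left(-9\right)}{1936 + \left(1408 + 0\right)} = \frac{17 - 450}{1936 + 1408} = - \frac{433}{3344}$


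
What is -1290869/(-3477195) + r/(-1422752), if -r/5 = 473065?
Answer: 10061282714863/4947186140640 ≈ 2.0337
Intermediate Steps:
r = -2365325 (r = -5*473065 = -2365325)
-1290869/(-3477195) + r/(-1422752) = -1290869/(-3477195) - 2365325/(-1422752) = -1290869*(-1/3477195) - 2365325*(-1/1422752) = 1290869/3477195 + 2365325/1422752 = 10061282714863/4947186140640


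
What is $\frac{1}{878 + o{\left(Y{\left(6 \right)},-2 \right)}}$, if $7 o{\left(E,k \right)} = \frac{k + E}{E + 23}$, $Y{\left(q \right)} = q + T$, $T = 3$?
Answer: $\frac{32}{28097} \approx 0.0011389$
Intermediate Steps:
$Y{\left(q \right)} = 3 + q$ ($Y{\left(q \right)} = q + 3 = 3 + q$)
$o{\left(E,k \right)} = \frac{E + k}{7 \left(23 + E\right)}$ ($o{\left(E,k \right)} = \frac{\left(k + E\right) \frac{1}{E + 23}}{7} = \frac{\left(E + k\right) \frac{1}{23 + E}}{7} = \frac{\frac{1}{23 + E} \left(E + k\right)}{7} = \frac{E + k}{7 \left(23 + E\right)}$)
$\frac{1}{878 + o{\left(Y{\left(6 \right)},-2 \right)}} = \frac{1}{878 + \frac{\left(3 + 6\right) - 2}{7 \left(23 + \left(3 + 6\right)\right)}} = \frac{1}{878 + \frac{9 - 2}{7 \left(23 + 9\right)}} = \frac{1}{878 + \frac{1}{7} \cdot \frac{1}{32} \cdot 7} = \frac{1}{878 + \frac{1}{32}} = \frac{1}{\frac{28097}{32}} = \frac{32}{28097}$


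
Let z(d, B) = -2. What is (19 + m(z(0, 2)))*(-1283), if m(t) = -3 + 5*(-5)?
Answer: 11547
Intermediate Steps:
m(t) = -28 (m(t) = -3 - 25 = -28)
(19 + m(z(0, 2)))*(-1283) = (19 - 28)*(-1283) = -9*(-1283) = 11547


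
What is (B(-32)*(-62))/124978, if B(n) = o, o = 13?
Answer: -403/62489 ≈ -0.0064491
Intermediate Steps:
B(n) = 13
(B(-32)*(-62))/124978 = (13*(-62))/124978 = -806*1/124978 = -403/62489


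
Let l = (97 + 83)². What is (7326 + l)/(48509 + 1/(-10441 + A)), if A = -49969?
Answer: 799949220/976809563 ≈ 0.81894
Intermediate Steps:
l = 32400 (l = 180² = 32400)
(7326 + l)/(48509 + 1/(-10441 + A)) = (7326 + 32400)/(48509 + 1/(-10441 - 49969)) = 39726/(48509 + 1/(-60410)) = 39726/(48509 - 1/60410) = 39726/(2930428689/60410) = 39726*(60410/2930428689) = 799949220/976809563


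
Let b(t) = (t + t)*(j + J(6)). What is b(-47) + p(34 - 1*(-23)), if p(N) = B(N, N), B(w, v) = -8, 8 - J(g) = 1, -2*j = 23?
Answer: 415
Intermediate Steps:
j = -23/2 (j = -½*23 = -23/2 ≈ -11.500)
J(g) = 7 (J(g) = 8 - 1*1 = 8 - 1 = 7)
b(t) = -9*t (b(t) = (t + t)*(-23/2 + 7) = (2*t)*(-9/2) = -9*t)
p(N) = -8
b(-47) + p(34 - 1*(-23)) = -9*(-47) - 8 = 423 - 8 = 415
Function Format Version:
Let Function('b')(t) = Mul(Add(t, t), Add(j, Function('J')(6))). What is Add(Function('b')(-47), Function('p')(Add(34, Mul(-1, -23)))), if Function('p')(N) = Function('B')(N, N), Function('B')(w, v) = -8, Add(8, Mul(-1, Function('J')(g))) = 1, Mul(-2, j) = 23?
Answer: 415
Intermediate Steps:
j = Rational(-23, 2) (j = Mul(Rational(-1, 2), 23) = Rational(-23, 2) ≈ -11.500)
Function('J')(g) = 7 (Function('J')(g) = Add(8, Mul(-1, 1)) = Add(8, -1) = 7)
Function('b')(t) = Mul(-9, t) (Function('b')(t) = Mul(Add(t, t), Add(Rational(-23, 2), 7)) = Mul(Mul(2, t), Rational(-9, 2)) = Mul(-9, t))
Function('p')(N) = -8
Add(Function('b')(-47), Function('p')(Add(34, Mul(-1, -23)))) = Add(Mul(-9, -47), -8) = Add(423, -8) = 415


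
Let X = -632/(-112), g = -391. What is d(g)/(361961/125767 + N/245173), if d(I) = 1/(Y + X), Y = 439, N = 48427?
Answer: 215842708837/295169526346725 ≈ 0.00073125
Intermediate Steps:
X = 79/14 (X = -632*(-1/112) = 79/14 ≈ 5.6429)
d(I) = 14/6225 (d(I) = 1/(439 + 79/14) = 1/(6225/14) = 14/6225)
d(g)/(361961/125767 + N/245173) = 14/(6225*(361961/125767 + 48427/245173)) = 14/(6225*(94833582762/30834672691)) = (14/6225)*(30834672691/94833582762) = 215842708837/295169526346725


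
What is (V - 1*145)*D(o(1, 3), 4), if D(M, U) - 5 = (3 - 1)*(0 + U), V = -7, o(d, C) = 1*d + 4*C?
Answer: -1976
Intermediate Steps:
o(d, C) = d + 4*C
D(M, U) = 5 + 2*U (D(M, U) = 5 + (3 - 1)*(0 + U) = 5 + 2*U)
(V - 1*145)*D(o(1, 3), 4) = (-7 - 1*145)*(5 + 2*4) = (-7 - 145)*(5 + 8) = -152*13 = -1976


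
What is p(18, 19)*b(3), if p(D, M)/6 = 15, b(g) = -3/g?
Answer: -90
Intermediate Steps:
p(D, M) = 90 (p(D, M) = 6*15 = 90)
p(18, 19)*b(3) = 90*(-3/3) = 90*(-3*⅓) = 90*(-1) = -90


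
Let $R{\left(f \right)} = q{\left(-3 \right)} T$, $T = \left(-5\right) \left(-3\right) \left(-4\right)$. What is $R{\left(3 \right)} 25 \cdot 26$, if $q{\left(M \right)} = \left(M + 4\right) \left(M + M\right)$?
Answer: $234000$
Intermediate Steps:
$q{\left(M \right)} = 2 M \left(4 + M\right)$ ($q{\left(M \right)} = \left(4 + M\right) 2 M = 2 M \left(4 + M\right)$)
$T = -60$ ($T = 15 \left(-4\right) = -60$)
$R{\left(f \right)} = 360$ ($R{\left(f \right)} = 2 \left(-3\right) \left(4 - 3\right) \left(-60\right) = 2 \left(-3\right) 1 \left(-60\right) = \left(-6\right) \left(-60\right) = 360$)
$R{\left(3 \right)} 25 \cdot 26 = 360 \cdot 25 \cdot 26 = 9000 \cdot 26 = 234000$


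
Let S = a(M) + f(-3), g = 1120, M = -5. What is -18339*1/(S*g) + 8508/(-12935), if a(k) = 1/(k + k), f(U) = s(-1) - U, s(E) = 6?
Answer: -322022709/128936080 ≈ -2.4975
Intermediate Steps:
f(U) = 6 - U
a(k) = 1/(2*k)
S = 89/10 (S = (1/2)/(-5) + (6 - 1*(-3)) = (1/2)*(-1/5) + (6 + 3) = -1/10 + 9 = 89/10 ≈ 8.9000)
-18339*1/(S*g) + 8508/(-12935) = -18339/((89/10)*1120) + 8508/(-12935) = -18339/9968 + 8508*(-1/12935) = -18339*1/9968 - 8508/12935 = -18339/9968 - 8508/12935 = -322022709/128936080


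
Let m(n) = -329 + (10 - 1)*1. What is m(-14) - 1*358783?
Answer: -359103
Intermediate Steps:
m(n) = -320 (m(n) = -329 + 9*1 = -329 + 9 = -320)
m(-14) - 1*358783 = -320 - 1*358783 = -320 - 358783 = -359103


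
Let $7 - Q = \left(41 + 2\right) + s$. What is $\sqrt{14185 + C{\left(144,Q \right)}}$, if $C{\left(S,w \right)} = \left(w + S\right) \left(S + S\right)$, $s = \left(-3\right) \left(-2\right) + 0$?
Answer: $7 \sqrt{889} \approx 208.71$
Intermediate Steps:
$s = 6$ ($s = 6 + 0 = 6$)
$Q = -42$ ($Q = 7 - \left(\left(41 + 2\right) + 6\right) = 7 - \left(43 + 6\right) = 7 - 49 = -42$)
$C{\left(S,w \right)} = 2 S \left(S + w\right)$ ($C{\left(S,w \right)} = \left(S + w\right) 2 S = 2 S \left(S + w\right)$)
$\sqrt{14185 + C{\left(144,Q \right)}} = \sqrt{14185 + 2 \cdot 144 \left(144 - 42\right)} = \sqrt{14185 + 2 \cdot 144 \cdot 102} = \sqrt{14185 + 29376} = \sqrt{43561} = 7 \sqrt{889}$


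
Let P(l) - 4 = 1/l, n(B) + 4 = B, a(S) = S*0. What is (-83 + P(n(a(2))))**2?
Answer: 100489/16 ≈ 6280.6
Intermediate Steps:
a(S) = 0
n(B) = -4 + B
P(l) = 4 + 1/l
(-83 + P(n(a(2))))**2 = (-83 + (4 + 1/(-4 + 0)))**2 = (-83 + (4 + 1/(-4)))**2 = (-83 + (4 - 1/4))**2 = (-83 + 15/4)**2 = (-317/4)**2 = 100489/16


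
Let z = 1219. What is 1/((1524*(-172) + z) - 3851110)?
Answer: -1/4112019 ≈ -2.4319e-7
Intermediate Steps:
1/((1524*(-172) + z) - 3851110) = 1/((1524*(-172) + 1219) - 3851110) = 1/((-262128 + 1219) - 3851110) = 1/(-260909 - 3851110) = 1/(-4112019) = -1/4112019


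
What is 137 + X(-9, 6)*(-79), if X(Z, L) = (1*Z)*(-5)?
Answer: -3418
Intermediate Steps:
X(Z, L) = -5*Z (X(Z, L) = Z*(-5) = -5*Z)
137 + X(-9, 6)*(-79) = 137 - 5*(-9)*(-79) = 137 + 45*(-79) = 137 - 3555 = -3418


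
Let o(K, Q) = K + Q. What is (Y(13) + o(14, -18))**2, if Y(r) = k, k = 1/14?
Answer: 3025/196 ≈ 15.434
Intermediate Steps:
k = 1/14 ≈ 0.071429
Y(r) = 1/14
(Y(13) + o(14, -18))**2 = (1/14 + (14 - 18))**2 = (1/14 - 4)**2 = (-55/14)**2 = 3025/196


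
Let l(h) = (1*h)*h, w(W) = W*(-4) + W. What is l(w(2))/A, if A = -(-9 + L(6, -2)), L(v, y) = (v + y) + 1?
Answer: 9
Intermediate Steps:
w(W) = -3*W (w(W) = -4*W + W = -3*W)
L(v, y) = 1 + v + y
l(h) = h² (l(h) = h*h = h²)
A = 4 (A = -(-9 + (1 + 6 - 2)) = -(-9 + 5) = -1*(-4) = 4)
l(w(2))/A = (-3*2)²/4 = (-6)²*(¼) = 36*(¼) = 9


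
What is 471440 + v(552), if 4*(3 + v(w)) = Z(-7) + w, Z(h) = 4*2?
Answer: 471577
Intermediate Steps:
Z(h) = 8
v(w) = -1 + w/4 (v(w) = -3 + (8 + w)/4 = -3 + (2 + w/4) = -1 + w/4)
471440 + v(552) = 471440 + (-1 + (¼)*552) = 471440 + (-1 + 138) = 471440 + 137 = 471577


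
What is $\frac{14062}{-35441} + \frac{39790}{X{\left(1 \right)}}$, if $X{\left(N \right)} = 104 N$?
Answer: $\frac{704367471}{1842932} \approx 382.2$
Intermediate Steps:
$\frac{14062}{-35441} + \frac{39790}{X{\left(1 \right)}} = \frac{14062}{-35441} + \frac{39790}{104 \cdot 1} = 14062 \left(- \frac{1}{35441}\right) + \frac{39790}{104} = - \frac{14062}{35441} + 39790 \cdot \frac{1}{104} = - \frac{14062}{35441} + \frac{19895}{52} = \frac{704367471}{1842932}$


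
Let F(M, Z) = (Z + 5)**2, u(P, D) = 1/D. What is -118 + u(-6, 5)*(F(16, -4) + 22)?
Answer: -567/5 ≈ -113.40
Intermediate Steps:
F(M, Z) = (5 + Z)**2
-118 + u(-6, 5)*(F(16, -4) + 22) = -118 + ((5 - 4)**2 + 22)/5 = -118 + (1**2 + 22)/5 = -118 + (1 + 22)/5 = -118 + (1/5)*23 = -118 + 23/5 = -567/5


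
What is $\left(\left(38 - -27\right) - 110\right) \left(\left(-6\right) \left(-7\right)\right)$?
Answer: $-1890$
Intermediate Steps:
$\left(\left(38 - -27\right) - 110\right) \left(\left(-6\right) \left(-7\right)\right) = \left(\left(38 + 27\right) - 110\right) 42 = \left(65 - 110\right) 42 = \left(-45\right) 42 = -1890$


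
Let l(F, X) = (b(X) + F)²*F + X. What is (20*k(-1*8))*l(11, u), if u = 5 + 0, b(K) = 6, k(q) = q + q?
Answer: -1018880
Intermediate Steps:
k(q) = 2*q
u = 5
l(F, X) = X + F*(6 + F)² (l(F, X) = (6 + F)²*F + X = F*(6 + F)² + X = X + F*(6 + F)²)
(20*k(-1*8))*l(11, u) = (20*(2*(-1*8)))*(5 + 11*(6 + 11)²) = (20*(2*(-8)))*(5 + 11*17²) = (20*(-16))*(5 + 11*289) = -320*(5 + 3179) = -320*3184 = -1018880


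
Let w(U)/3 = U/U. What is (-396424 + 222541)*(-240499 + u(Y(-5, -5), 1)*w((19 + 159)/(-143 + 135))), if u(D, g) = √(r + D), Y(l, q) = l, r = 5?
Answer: 41818687617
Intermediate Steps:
w(U) = 3 (w(U) = 3*(U/U) = 3*1 = 3)
u(D, g) = √(5 + D)
(-396424 + 222541)*(-240499 + u(Y(-5, -5), 1)*w((19 + 159)/(-143 + 135))) = (-396424 + 222541)*(-240499 + √(5 - 5)*3) = -173883*(-240499 + √0*3) = -173883*(-240499 + 0*3) = -173883*(-240499 + 0) = -173883*(-240499) = 41818687617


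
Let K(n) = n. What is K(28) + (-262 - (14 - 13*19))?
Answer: -1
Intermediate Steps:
K(28) + (-262 - (14 - 13*19)) = 28 + (-262 - (14 - 13*19)) = 28 + (-262 - (14 - 247)) = 28 + (-262 - 1*(-233)) = 28 + (-262 + 233) = 28 - 29 = -1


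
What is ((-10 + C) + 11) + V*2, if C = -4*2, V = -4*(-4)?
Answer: 25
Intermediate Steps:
V = 16
C = -8
((-10 + C) + 11) + V*2 = ((-10 - 8) + 11) + 16*2 = (-18 + 11) + 32 = -7 + 32 = 25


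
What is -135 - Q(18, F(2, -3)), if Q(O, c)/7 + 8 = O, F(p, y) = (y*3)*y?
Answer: -205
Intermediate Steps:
F(p, y) = 3*y**2 (F(p, y) = (3*y)*y = 3*y**2)
Q(O, c) = -56 + 7*O
-135 - Q(18, F(2, -3)) = -135 - (-56 + 7*18) = -135 - (-56 + 126) = -135 - 1*70 = -135 - 70 = -205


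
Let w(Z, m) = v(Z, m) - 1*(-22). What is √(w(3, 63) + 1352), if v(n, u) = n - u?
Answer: 3*√146 ≈ 36.249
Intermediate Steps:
w(Z, m) = 22 + Z - m (w(Z, m) = (Z - m) - 1*(-22) = (Z - m) + 22 = 22 + Z - m)
√(w(3, 63) + 1352) = √((22 + 3 - 1*63) + 1352) = √((22 + 3 - 63) + 1352) = √(-38 + 1352) = √1314 = 3*√146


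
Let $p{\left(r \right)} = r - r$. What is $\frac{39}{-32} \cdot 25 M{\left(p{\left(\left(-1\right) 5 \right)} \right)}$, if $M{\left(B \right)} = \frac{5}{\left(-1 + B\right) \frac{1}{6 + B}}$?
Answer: $\frac{14625}{16} \approx 914.06$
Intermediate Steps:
$p{\left(r \right)} = 0$
$M{\left(B \right)} = \frac{5 \left(6 + B\right)}{-1 + B}$ ($M{\left(B \right)} = \frac{5}{\frac{1}{6 + B} \left(-1 + B\right)} = 5 \frac{6 + B}{-1 + B} = \frac{5 \left(6 + B\right)}{-1 + B}$)
$\frac{39}{-32} \cdot 25 M{\left(p{\left(\left(-1\right) 5 \right)} \right)} = \frac{39}{-32} \cdot 25 \frac{5 \left(6 + 0\right)}{-1 + 0} = 39 \left(- \frac{1}{32}\right) 25 \cdot 5 \frac{1}{-1} \cdot 6 = \left(- \frac{39}{32}\right) 25 \cdot 5 \left(-1\right) 6 = \left(- \frac{975}{32}\right) \left(-30\right) = \frac{14625}{16}$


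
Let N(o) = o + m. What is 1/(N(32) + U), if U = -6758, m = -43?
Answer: -1/6769 ≈ -0.00014773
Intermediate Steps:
N(o) = -43 + o (N(o) = o - 43 = -43 + o)
1/(N(32) + U) = 1/((-43 + 32) - 6758) = 1/(-11 - 6758) = 1/(-6769) = -1/6769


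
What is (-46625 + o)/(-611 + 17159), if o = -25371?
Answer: -17999/4137 ≈ -4.3507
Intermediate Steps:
(-46625 + o)/(-611 + 17159) = (-46625 - 25371)/(-611 + 17159) = -71996/16548 = -71996*1/16548 = -17999/4137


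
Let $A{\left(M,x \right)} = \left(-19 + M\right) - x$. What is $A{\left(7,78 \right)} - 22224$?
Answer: $-22314$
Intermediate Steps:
$A{\left(M,x \right)} = -19 + M - x$
$A{\left(7,78 \right)} - 22224 = \left(-19 + 7 - 78\right) - 22224 = -90 - 22224 = -22314$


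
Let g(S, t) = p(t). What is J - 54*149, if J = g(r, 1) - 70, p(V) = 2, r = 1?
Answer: -8114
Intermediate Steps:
g(S, t) = 2
J = -68 (J = 2 - 70 = -68)
J - 54*149 = -68 - 54*149 = -68 - 8046 = -8114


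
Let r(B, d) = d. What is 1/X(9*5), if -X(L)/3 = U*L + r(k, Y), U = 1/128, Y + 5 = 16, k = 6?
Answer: -128/4359 ≈ -0.029365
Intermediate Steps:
Y = 11 (Y = -5 + 16 = 11)
U = 1/128 ≈ 0.0078125
X(L) = -33 - 3*L/128 (X(L) = -3*(L/128 + 11) = -3*(11 + L/128) = -33 - 3*L/128)
1/X(9*5) = 1/(-33 - 27*5/128) = 1/(-33 - 3/128*45) = 1/(-33 - 135/128) = 1/(-4359/128) = -128/4359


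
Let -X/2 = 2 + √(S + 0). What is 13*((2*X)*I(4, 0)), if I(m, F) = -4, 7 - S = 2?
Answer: 416 + 208*√5 ≈ 881.10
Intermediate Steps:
S = 5 (S = 7 - 1*2 = 7 - 2 = 5)
X = -4 - 2*√5 (X = -2*(2 + √(5 + 0)) = -2*(2 + √5) = -4 - 2*√5 ≈ -8.4721)
13*((2*X)*I(4, 0)) = 13*((2*(-4 - 2*√5))*(-4)) = 13*((-8 - 4*√5)*(-4)) = 13*(32 + 16*√5) = 416 + 208*√5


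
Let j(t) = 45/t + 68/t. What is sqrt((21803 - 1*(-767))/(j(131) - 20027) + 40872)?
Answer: sqrt(4395121796716478)/327928 ≈ 202.17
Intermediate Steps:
j(t) = 113/t
sqrt((21803 - 1*(-767))/(j(131) - 20027) + 40872) = sqrt((21803 - 1*(-767))/(113/131 - 20027) + 40872) = sqrt((21803 + 767)/(113*(1/131) - 20027) + 40872) = sqrt(22570/(113/131 - 20027) + 40872) = sqrt(22570/(-2623424/131) + 40872) = sqrt(22570*(-131/2623424) + 40872) = sqrt(-1478335/1311712 + 40872) = sqrt(53610814529/1311712) = sqrt(4395121796716478)/327928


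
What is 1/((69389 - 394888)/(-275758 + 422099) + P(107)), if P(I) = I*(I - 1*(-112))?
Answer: 146341/3428883154 ≈ 4.2679e-5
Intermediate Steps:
P(I) = I*(112 + I) (P(I) = I*(I + 112) = I*(112 + I))
1/((69389 - 394888)/(-275758 + 422099) + P(107)) = 1/((69389 - 394888)/(-275758 + 422099) + 107*(112 + 107)) = 1/(-325499/146341 + 107*219) = 1/(-325499*1/146341 + 23433) = 1/(-325499/146341 + 23433) = 1/(3428883154/146341) = 146341/3428883154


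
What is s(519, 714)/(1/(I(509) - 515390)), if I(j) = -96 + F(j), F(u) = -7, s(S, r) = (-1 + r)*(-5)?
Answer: 1837732545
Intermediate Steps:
s(S, r) = 5 - 5*r
I(j) = -103 (I(j) = -96 - 7 = -103)
s(519, 714)/(1/(I(509) - 515390)) = (5 - 5*714)/(1/(-103 - 515390)) = (5 - 3570)/(1/(-515493)) = -3565/(-1/515493) = -3565*(-515493) = 1837732545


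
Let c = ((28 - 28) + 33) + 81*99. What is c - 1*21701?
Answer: -13649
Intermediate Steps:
c = 8052 (c = (0 + 33) + 8019 = 33 + 8019 = 8052)
c - 1*21701 = 8052 - 1*21701 = 8052 - 21701 = -13649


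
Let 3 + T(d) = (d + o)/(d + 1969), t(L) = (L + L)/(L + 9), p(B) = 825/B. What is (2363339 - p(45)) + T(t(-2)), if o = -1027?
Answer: 32564146936/13779 ≈ 2.3633e+6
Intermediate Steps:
t(L) = 2*L/(9 + L) (t(L) = (2*L)/(9 + L) = 2*L/(9 + L))
T(d) = -3 + (-1027 + d)/(1969 + d) (T(d) = -3 + (d - 1027)/(d + 1969) = -3 + (-1027 + d)/(1969 + d))
(2363339 - p(45)) + T(t(-2)) = (2363339 - 825/45) + 2*(-3467 - 2*(-2)/(9 - 2))/(1969 + 2*(-2)/(9 - 2)) = (2363339 - 825/45) + 2*(-3467 - 2*(-2)/7)/(1969 + 2*(-2)/7) = (2363339 - 1*55/3) + 2*(-3467 - 2*(-2)/7)/(1969 + 2*(-2)*(⅐)) = (2363339 - 55/3) + 2*(-3467 - 1*(-4/7))/(1969 - 4/7) = 7089962/3 + 2*(-3467 + 4/7)/(13779/7) = 7089962/3 + 2*(7/13779)*(-24265/7) = 7089962/3 - 48530/13779 = 32564146936/13779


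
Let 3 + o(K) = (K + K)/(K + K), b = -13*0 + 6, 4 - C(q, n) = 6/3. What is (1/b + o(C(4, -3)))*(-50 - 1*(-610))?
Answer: -3080/3 ≈ -1026.7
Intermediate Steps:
C(q, n) = 2 (C(q, n) = 4 - 6/3 = 4 - 1*2 = 4 - 2 = 2)
b = 6 (b = 0 + 6 = 6)
o(K) = -2 (o(K) = -3 + (K + K)/(K + K) = -3 + (2*K)/((2*K)) = -3 + (2*K)*(1/(2*K)) = -3 + 1 = -2)
(1/b + o(C(4, -3)))*(-50 - 1*(-610)) = (1/6 - 2)*(-50 - 1*(-610)) = (⅙ - 2)*(-50 + 610) = -11/6*560 = -3080/3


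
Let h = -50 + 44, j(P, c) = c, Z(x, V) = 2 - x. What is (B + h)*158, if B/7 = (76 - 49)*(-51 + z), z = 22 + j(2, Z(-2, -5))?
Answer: -747498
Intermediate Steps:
z = 26 (z = 22 + (2 - 1*(-2)) = 22 + (2 + 2) = 22 + 4 = 26)
h = -6
B = -4725 (B = 7*((76 - 49)*(-51 + 26)) = 7*(27*(-25)) = 7*(-675) = -4725)
(B + h)*158 = (-4725 - 6)*158 = -4731*158 = -747498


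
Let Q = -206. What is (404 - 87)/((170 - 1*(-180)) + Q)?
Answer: 317/144 ≈ 2.2014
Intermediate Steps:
(404 - 87)/((170 - 1*(-180)) + Q) = (404 - 87)/((170 - 1*(-180)) - 206) = 317/((170 + 180) - 206) = 317/(350 - 206) = 317/144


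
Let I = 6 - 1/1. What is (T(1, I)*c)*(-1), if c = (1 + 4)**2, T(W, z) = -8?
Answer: 200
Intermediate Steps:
I = 5 (I = 6 - 1*1 = 6 - 1 = 5)
c = 25 (c = 5**2 = 25)
(T(1, I)*c)*(-1) = -8*25*(-1) = -200*(-1) = 200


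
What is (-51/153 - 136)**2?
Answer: 167281/9 ≈ 18587.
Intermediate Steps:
(-51/153 - 136)**2 = (-51*1/153 - 136)**2 = (-1/3 - 136)**2 = (-409/3)**2 = 167281/9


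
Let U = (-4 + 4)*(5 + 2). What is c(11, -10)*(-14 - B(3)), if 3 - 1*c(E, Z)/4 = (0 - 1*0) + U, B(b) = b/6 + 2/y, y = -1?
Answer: -150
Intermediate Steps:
B(b) = -2 + b/6 (B(b) = b/6 + 2/(-1) = b*(⅙) + 2*(-1) = b/6 - 2 = -2 + b/6)
U = 0 (U = 0*7 = 0)
c(E, Z) = 12 (c(E, Z) = 12 - 4*((0 - 1*0) + 0) = 12 - 4*((0 + 0) + 0) = 12 - 4*(0 + 0) = 12 - 4*0 = 12 + 0 = 12)
c(11, -10)*(-14 - B(3)) = 12*(-14 - (-2 + (⅙)*3)) = 12*(-14 - (-2 + ½)) = 12*(-14 - 1*(-3/2)) = 12*(-14 + 3/2) = 12*(-25/2) = -150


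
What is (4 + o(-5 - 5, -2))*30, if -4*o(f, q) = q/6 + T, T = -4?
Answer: 305/2 ≈ 152.50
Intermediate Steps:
o(f, q) = 1 - q/24 (o(f, q) = -(q/6 - 4)/4 = -(-4 + q/6)/4 = 1 - q/24)
(4 + o(-5 - 5, -2))*30 = (4 + (1 - 1/24*(-2)))*30 = (4 + (1 + 1/12))*30 = (4 + 13/12)*30 = (61/12)*30 = 305/2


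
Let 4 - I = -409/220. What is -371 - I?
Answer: -82909/220 ≈ -376.86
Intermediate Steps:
I = 1289/220 (I = 4 - (-409)/220 = 4 - 1*(-409/220) = 4 + 409/220 = 1289/220 ≈ 5.8591)
-371 - I = -371 - 1*1289/220 = -371 - 1289/220 = -82909/220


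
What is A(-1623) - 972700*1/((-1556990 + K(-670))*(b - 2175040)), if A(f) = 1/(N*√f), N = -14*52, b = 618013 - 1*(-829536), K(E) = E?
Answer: -48635/56659181553 + I*√1623/1181544 ≈ -8.5838e-7 + 3.4096e-5*I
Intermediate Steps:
b = 1447549 (b = 618013 + 829536 = 1447549)
N = -728
A(f) = -1/(728*√f) (A(f) = 1/(-728*√f) = -1/(728*√f))
A(-1623) - 972700*1/((-1556990 + K(-670))*(b - 2175040)) = -(-1)*I*√1623/1181544 - 972700*1/((-1556990 - 670)*(1447549 - 2175040)) = -(-1)*I*√1623/1181544 - 972700/((-1557660*(-727491))) = I*√1623/1181544 - 972700/1133183631060 = I*√1623/1181544 - 972700*1/1133183631060 = I*√1623/1181544 - 48635/56659181553 = -48635/56659181553 + I*√1623/1181544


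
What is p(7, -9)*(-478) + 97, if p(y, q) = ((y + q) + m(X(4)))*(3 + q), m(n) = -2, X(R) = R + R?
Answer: -11375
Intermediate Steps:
X(R) = 2*R
p(y, q) = (3 + q)*(-2 + q + y) (p(y, q) = ((y + q) - 2)*(3 + q) = ((q + y) - 2)*(3 + q) = (-2 + q + y)*(3 + q) = (3 + q)*(-2 + q + y))
p(7, -9)*(-478) + 97 = (-6 - 9 + (-9)**2 + 3*7 - 9*7)*(-478) + 97 = (-6 - 9 + 81 + 21 - 63)*(-478) + 97 = 24*(-478) + 97 = -11472 + 97 = -11375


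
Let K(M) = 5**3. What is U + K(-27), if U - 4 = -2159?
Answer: -2030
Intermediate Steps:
U = -2155 (U = 4 - 2159 = -2155)
K(M) = 125
U + K(-27) = -2155 + 125 = -2030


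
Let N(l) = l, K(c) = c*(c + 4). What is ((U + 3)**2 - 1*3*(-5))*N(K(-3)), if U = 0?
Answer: -72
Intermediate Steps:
K(c) = c*(4 + c)
((U + 3)**2 - 1*3*(-5))*N(K(-3)) = ((0 + 3)**2 - 1*3*(-5))*(-3*(4 - 3)) = (3**2 - 3*(-5))*(-3*1) = (9 + 15)*(-3) = 24*(-3) = -72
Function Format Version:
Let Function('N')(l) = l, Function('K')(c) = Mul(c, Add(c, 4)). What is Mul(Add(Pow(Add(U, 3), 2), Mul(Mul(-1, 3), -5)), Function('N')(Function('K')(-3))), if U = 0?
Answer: -72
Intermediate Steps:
Function('K')(c) = Mul(c, Add(4, c))
Mul(Add(Pow(Add(U, 3), 2), Mul(Mul(-1, 3), -5)), Function('N')(Function('K')(-3))) = Mul(Add(Pow(Add(0, 3), 2), Mul(Mul(-1, 3), -5)), Mul(-3, Add(4, -3))) = Mul(Add(Pow(3, 2), Mul(-3, -5)), Mul(-3, 1)) = Mul(Add(9, 15), -3) = Mul(24, -3) = -72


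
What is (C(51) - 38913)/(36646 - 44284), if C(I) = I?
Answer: 6477/1273 ≈ 5.0880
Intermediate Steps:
(C(51) - 38913)/(36646 - 44284) = (51 - 38913)/(36646 - 44284) = -38862/(-7638) = -38862*(-1/7638) = 6477/1273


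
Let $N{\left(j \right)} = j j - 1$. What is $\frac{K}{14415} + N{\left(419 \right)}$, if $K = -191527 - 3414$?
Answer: $\frac{2530502459}{14415} \approx 1.7555 \cdot 10^{5}$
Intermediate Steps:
$K = -194941$
$N{\left(j \right)} = -1 + j^{2}$ ($N{\left(j \right)} = j^{2} - 1 = -1 + j^{2}$)
$\frac{K}{14415} + N{\left(419 \right)} = - \frac{194941}{14415} - \left(1 - 419^{2}\right) = \left(-194941\right) \frac{1}{14415} + \left(-1 + 175561\right) = - \frac{194941}{14415} + 175560 = \frac{2530502459}{14415}$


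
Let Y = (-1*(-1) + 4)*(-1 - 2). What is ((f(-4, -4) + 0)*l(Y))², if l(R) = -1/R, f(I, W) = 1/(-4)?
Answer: 1/3600 ≈ 0.00027778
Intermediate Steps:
f(I, W) = -¼
Y = -15 (Y = (1 + 4)*(-3) = 5*(-3) = -15)
((f(-4, -4) + 0)*l(Y))² = ((-¼ + 0)*(-1/(-15)))² = (-(-1)*(-1)/(4*15))² = (-¼*1/15)² = (-1/60)² = 1/3600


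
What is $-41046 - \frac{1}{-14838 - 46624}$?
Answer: $- \frac{2522769251}{61462} \approx -41046.0$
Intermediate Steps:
$-41046 - \frac{1}{-14838 - 46624} = -41046 - \frac{1}{-61462} = -41046 - - \frac{1}{61462} = -41046 + \frac{1}{61462} = - \frac{2522769251}{61462}$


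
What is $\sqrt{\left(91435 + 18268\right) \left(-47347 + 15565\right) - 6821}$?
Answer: $i \sqrt{3486587567} \approx 59047.0 i$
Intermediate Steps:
$\sqrt{\left(91435 + 18268\right) \left(-47347 + 15565\right) - 6821} = \sqrt{109703 \left(-31782\right) - 6821} = \sqrt{-3486580746 - 6821} = \sqrt{-3486587567} = i \sqrt{3486587567}$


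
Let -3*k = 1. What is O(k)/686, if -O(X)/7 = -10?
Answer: 5/49 ≈ 0.10204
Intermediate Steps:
k = -⅓ (k = -⅓*1 = -⅓ ≈ -0.33333)
O(X) = 70 (O(X) = -7*(-10) = 70)
O(k)/686 = 70/686 = 70*(1/686) = 5/49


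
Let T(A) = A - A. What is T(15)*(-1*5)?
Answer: 0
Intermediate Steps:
T(A) = 0
T(15)*(-1*5) = 0*(-1*5) = 0*(-5) = 0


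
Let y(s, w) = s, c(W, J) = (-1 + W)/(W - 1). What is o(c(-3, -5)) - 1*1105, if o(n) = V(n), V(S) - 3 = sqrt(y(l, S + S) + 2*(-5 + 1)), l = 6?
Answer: -1102 + I*sqrt(2) ≈ -1102.0 + 1.4142*I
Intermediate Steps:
c(W, J) = 1 (c(W, J) = (-1 + W)/(-1 + W) = 1)
V(S) = 3 + I*sqrt(2) (V(S) = 3 + sqrt(6 + 2*(-5 + 1)) = 3 + sqrt(6 + 2*(-4)) = 3 + sqrt(6 - 8) = 3 + sqrt(-2) = 3 + I*sqrt(2))
o(n) = 3 + I*sqrt(2)
o(c(-3, -5)) - 1*1105 = (3 + I*sqrt(2)) - 1*1105 = (3 + I*sqrt(2)) - 1105 = -1102 + I*sqrt(2)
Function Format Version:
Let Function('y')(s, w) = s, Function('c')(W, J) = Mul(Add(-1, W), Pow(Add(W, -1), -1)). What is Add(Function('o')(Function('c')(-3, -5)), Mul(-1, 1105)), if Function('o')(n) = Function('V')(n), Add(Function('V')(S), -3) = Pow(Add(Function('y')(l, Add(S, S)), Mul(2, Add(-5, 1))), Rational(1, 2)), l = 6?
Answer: Add(-1102, Mul(I, Pow(2, Rational(1, 2)))) ≈ Add(-1102.0, Mul(1.4142, I))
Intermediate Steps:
Function('c')(W, J) = 1 (Function('c')(W, J) = Mul(Add(-1, W), Pow(Add(-1, W), -1)) = 1)
Function('V')(S) = Add(3, Mul(I, Pow(2, Rational(1, 2)))) (Function('V')(S) = Add(3, Pow(Add(6, Mul(2, Add(-5, 1))), Rational(1, 2))) = Add(3, Pow(Add(6, Mul(2, -4)), Rational(1, 2))) = Add(3, Pow(Add(6, -8), Rational(1, 2))) = Add(3, Pow(-2, Rational(1, 2))) = Add(3, Mul(I, Pow(2, Rational(1, 2)))))
Function('o')(n) = Add(3, Mul(I, Pow(2, Rational(1, 2))))
Add(Function('o')(Function('c')(-3, -5)), Mul(-1, 1105)) = Add(Add(3, Mul(I, Pow(2, Rational(1, 2)))), Mul(-1, 1105)) = Add(Add(3, Mul(I, Pow(2, Rational(1, 2)))), -1105) = Add(-1102, Mul(I, Pow(2, Rational(1, 2))))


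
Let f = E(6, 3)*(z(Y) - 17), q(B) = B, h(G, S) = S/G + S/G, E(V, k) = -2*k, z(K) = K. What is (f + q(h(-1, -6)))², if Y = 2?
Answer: 10404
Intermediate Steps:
h(G, S) = 2*S/G
f = 90 (f = (-2*3)*(2 - 17) = -6*(-15) = 90)
(f + q(h(-1, -6)))² = (90 + 2*(-6)/(-1))² = (90 + 2*(-6)*(-1))² = (90 + 12)² = 102² = 10404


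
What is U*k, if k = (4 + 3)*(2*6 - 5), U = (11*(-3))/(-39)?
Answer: 539/13 ≈ 41.462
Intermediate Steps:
U = 11/13 (U = -33*(-1/39) = 11/13 ≈ 0.84615)
k = 49 (k = 7*(12 - 5) = 7*7 = 49)
U*k = (11/13)*49 = 539/13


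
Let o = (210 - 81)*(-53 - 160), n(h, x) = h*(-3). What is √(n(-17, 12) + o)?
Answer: I*√27426 ≈ 165.61*I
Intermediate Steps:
n(h, x) = -3*h
o = -27477 (o = 129*(-213) = -27477)
√(n(-17, 12) + o) = √(-3*(-17) - 27477) = √(51 - 27477) = √(-27426) = I*√27426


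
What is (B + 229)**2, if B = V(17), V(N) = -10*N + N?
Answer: 5776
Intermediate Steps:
V(N) = -9*N
B = -153 (B = -9*17 = -153)
(B + 229)**2 = (-153 + 229)**2 = 76**2 = 5776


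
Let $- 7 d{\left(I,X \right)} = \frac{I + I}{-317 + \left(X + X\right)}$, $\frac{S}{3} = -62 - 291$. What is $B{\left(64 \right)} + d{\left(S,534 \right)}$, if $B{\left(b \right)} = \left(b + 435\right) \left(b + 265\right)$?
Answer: $\frac{863049065}{5257} \approx 1.6417 \cdot 10^{5}$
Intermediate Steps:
$S = -1059$ ($S = 3 \left(-62 - 291\right) = 3 \left(-353\right) = -1059$)
$B{\left(b \right)} = \left(265 + b\right) \left(435 + b\right)$ ($B{\left(b \right)} = \left(435 + b\right) \left(265 + b\right) = \left(265 + b\right) \left(435 + b\right)$)
$d{\left(I,X \right)} = - \frac{2 I}{7 \left(-317 + 2 X\right)}$ ($d{\left(I,X \right)} = - \frac{\left(I + I\right) \frac{1}{-317 + \left(X + X\right)}}{7} = - \frac{2 I \frac{1}{-317 + 2 X}}{7} = - \frac{2 I}{7 \left(-317 + 2 X\right)}$)
$B{\left(64 \right)} + d{\left(S,534 \right)} = \left(115275 + 64^{2} + 700 \cdot 64\right) - - \frac{2118}{-2219 + 14 \cdot 534} = \left(115275 + 4096 + 44800\right) - - \frac{2118}{-2219 + 7476} = 164171 - - \frac{2118}{5257} = 164171 - \left(-2118\right) \frac{1}{5257} = 164171 + \frac{2118}{5257} = \frac{863049065}{5257}$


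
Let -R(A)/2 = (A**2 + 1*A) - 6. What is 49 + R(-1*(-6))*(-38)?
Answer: 2785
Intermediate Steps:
R(A) = 12 - 2*A - 2*A**2 (R(A) = -2*((A**2 + 1*A) - 6) = -2*((A**2 + A) - 6) = -2*((A + A**2) - 6) = -2*(-6 + A + A**2) = 12 - 2*A - 2*A**2)
49 + R(-1*(-6))*(-38) = 49 + (12 - (-2)*(-6) - 2*(-1*(-6))**2)*(-38) = 49 + (12 - 2*6 - 2*6**2)*(-38) = 49 + (12 - 12 - 2*36)*(-38) = 49 + (12 - 12 - 72)*(-38) = 49 - 72*(-38) = 49 + 2736 = 2785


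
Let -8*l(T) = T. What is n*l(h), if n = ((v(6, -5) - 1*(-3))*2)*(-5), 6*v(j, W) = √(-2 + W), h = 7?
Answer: 105/4 + 35*I*√7/24 ≈ 26.25 + 3.8584*I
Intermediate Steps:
l(T) = -T/8
v(j, W) = √(-2 + W)/6
n = -30 - 5*I*√7/3 (n = ((√(-2 - 5)/6 - 1*(-3))*2)*(-5) = ((√(-7)/6 + 3)*2)*(-5) = (((I*√7)/6 + 3)*2)*(-5) = ((I*√7/6 + 3)*2)*(-5) = ((3 + I*√7/6)*2)*(-5) = (6 + I*√7/3)*(-5) = -30 - 5*I*√7/3 ≈ -30.0 - 4.4096*I)
n*l(h) = (-30 - 5*I*√7/3)*(-⅛*7) = (-30 - 5*I*√7/3)*(-7/8) = 105/4 + 35*I*√7/24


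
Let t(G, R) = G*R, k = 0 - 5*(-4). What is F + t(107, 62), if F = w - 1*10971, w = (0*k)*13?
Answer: -4337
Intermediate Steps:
k = 20 (k = 0 + 20 = 20)
w = 0 (w = (0*20)*13 = 0*13 = 0)
F = -10971 (F = 0 - 1*10971 = 0 - 10971 = -10971)
F + t(107, 62) = -10971 + 107*62 = -10971 + 6634 = -4337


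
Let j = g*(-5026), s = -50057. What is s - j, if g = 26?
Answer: 80619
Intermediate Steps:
j = -130676 (j = 26*(-5026) = -130676)
s - j = -50057 - 1*(-130676) = -50057 + 130676 = 80619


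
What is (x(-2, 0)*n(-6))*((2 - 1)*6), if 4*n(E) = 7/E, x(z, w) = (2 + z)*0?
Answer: 0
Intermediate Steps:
x(z, w) = 0
n(E) = 7/(4*E) (n(E) = (7/E)/4 = 7/(4*E))
(x(-2, 0)*n(-6))*((2 - 1)*6) = (0*((7/4)/(-6)))*((2 - 1)*6) = (0*((7/4)*(-⅙)))*(1*6) = (0*(-7/24))*6 = 0*6 = 0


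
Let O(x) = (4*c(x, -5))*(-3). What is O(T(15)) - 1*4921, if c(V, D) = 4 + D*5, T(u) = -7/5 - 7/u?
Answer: -4669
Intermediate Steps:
T(u) = -7/5 - 7/u (T(u) = -7*⅕ - 7/u = -7/5 - 7/u)
c(V, D) = 4 + 5*D
O(x) = 252 (O(x) = (4*(4 + 5*(-5)))*(-3) = (4*(4 - 25))*(-3) = (4*(-21))*(-3) = -84*(-3) = 252)
O(T(15)) - 1*4921 = 252 - 1*4921 = 252 - 4921 = -4669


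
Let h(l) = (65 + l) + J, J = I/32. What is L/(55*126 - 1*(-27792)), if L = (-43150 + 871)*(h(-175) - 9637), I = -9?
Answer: 488421101/41152 ≈ 11869.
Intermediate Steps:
J = -9/32 ≈ -0.28125
h(l) = 2071/32 + l (h(l) = (65 + l) - 9/32 = 2071/32 + l)
L = 13187369727/32 (L = (-43150 + 871)*((2071/32 - 175) - 9637) = -42279*(-3529/32 - 9637) = -42279*(-311913/32) = 13187369727/32 ≈ 4.1211e+8)
L/(55*126 - 1*(-27792)) = 13187369727/(32*(55*126 - 1*(-27792))) = 13187369727/(32*(6930 + 27792)) = (13187369727/32)/34722 = (13187369727/32)*(1/34722) = 488421101/41152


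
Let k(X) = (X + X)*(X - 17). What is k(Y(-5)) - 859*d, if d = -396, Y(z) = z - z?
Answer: 340164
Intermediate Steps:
Y(z) = 0
k(X) = 2*X*(-17 + X) (k(X) = (2*X)*(-17 + X) = 2*X*(-17 + X))
k(Y(-5)) - 859*d = 2*0*(-17 + 0) - 859*(-396) = 2*0*(-17) + 340164 = 0 + 340164 = 340164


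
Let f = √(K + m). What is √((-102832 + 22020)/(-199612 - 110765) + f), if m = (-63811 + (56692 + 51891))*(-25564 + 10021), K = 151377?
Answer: √(25082186124 + 96333882129*I*√695739819)/310377 ≈ 114.84 + 114.84*I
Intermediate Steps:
m = -695891196 (m = (-63811 + 108583)*(-15543) = 44772*(-15543) = -695891196)
f = I*√695739819 (f = √(151377 - 695891196) = √(-695739819) = I*√695739819 ≈ 26377.0*I)
√((-102832 + 22020)/(-199612 - 110765) + f) = √((-102832 + 22020)/(-199612 - 110765) + I*√695739819) = √(-80812/(-310377) + I*√695739819) = √(-80812*(-1/310377) + I*√695739819) = √(80812/310377 + I*√695739819)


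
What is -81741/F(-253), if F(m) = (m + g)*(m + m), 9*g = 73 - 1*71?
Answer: -66879/104650 ≈ -0.63907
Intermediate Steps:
g = 2/9 (g = (73 - 1*71)/9 = (73 - 71)/9 = (⅑)*2 = 2/9 ≈ 0.22222)
F(m) = 2*m*(2/9 + m) (F(m) = (m + 2/9)*(m + m) = (2/9 + m)*(2*m) = 2*m*(2/9 + m))
-81741/F(-253) = -81741*(-9/(506*(2 + 9*(-253)))) = -81741*(-9/(506*(2 - 2277))) = -81741/((2/9)*(-253)*(-2275)) = -81741/1151150/9 = -81741*9/1151150 = -66879/104650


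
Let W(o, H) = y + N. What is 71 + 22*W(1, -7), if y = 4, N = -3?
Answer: 93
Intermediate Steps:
W(o, H) = 1 (W(o, H) = 4 - 3 = 1)
71 + 22*W(1, -7) = 71 + 22*1 = 71 + 22 = 93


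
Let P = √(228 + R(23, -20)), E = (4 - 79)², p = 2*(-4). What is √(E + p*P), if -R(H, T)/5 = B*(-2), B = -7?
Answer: √(5625 - 8*√158) ≈ 74.327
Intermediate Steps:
p = -8
R(H, T) = -70 (R(H, T) = -(-35)*(-2) = -5*14 = -70)
E = 5625 (E = (-75)² = 5625)
P = √158 (P = √(228 - 70) = √158 ≈ 12.570)
√(E + p*P) = √(5625 - 8*√158)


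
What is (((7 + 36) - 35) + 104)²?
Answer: 12544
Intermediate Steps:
(((7 + 36) - 35) + 104)² = ((43 - 35) + 104)² = (8 + 104)² = 112² = 12544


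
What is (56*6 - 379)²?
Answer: 1849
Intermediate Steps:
(56*6 - 379)² = (336 - 379)² = (-43)² = 1849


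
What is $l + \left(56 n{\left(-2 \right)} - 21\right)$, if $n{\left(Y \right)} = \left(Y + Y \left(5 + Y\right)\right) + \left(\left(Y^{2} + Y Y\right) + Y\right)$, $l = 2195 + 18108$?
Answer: $20170$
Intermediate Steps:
$l = 20303$
$n{\left(Y \right)} = 2 Y + 2 Y^{2} + Y \left(5 + Y\right)$ ($n{\left(Y \right)} = \left(Y + Y \left(5 + Y\right)\right) + \left(\left(Y^{2} + Y^{2}\right) + Y\right) = \left(Y + Y \left(5 + Y\right)\right) + \left(2 Y^{2} + Y\right) = \left(Y + Y \left(5 + Y\right)\right) + \left(Y + 2 Y^{2}\right) = 2 Y + 2 Y^{2} + Y \left(5 + Y\right)$)
$l + \left(56 n{\left(-2 \right)} - 21\right) = 20303 + \left(56 \left(- 2 \left(7 + 3 \left(-2\right)\right)\right) - 21\right) = 20303 + \left(56 \left(- 2 \left(7 - 6\right)\right) - 21\right) = 20303 + \left(56 \left(\left(-2\right) 1\right) - 21\right) = 20303 + \left(56 \left(-2\right) - 21\right) = 20303 - 133 = 20170$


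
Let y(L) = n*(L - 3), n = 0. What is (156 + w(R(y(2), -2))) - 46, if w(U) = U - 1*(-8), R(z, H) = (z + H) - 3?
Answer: 113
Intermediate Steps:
y(L) = 0 (y(L) = 0*(L - 3) = 0*(-3 + L) = 0)
R(z, H) = -3 + H + z (R(z, H) = (H + z) - 3 = -3 + H + z)
w(U) = 8 + U (w(U) = U + 8 = 8 + U)
(156 + w(R(y(2), -2))) - 46 = (156 + (8 + (-3 - 2 + 0))) - 46 = (156 + (8 - 5)) - 46 = (156 + 3) - 46 = 159 - 46 = 113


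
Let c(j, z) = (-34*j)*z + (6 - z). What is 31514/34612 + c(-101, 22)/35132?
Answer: 465182929/151998598 ≈ 3.0604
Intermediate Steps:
c(j, z) = 6 - z - 34*j*z (c(j, z) = -34*j*z + (6 - z) = 6 - z - 34*j*z)
31514/34612 + c(-101, 22)/35132 = 31514/34612 + (6 - 1*22 - 34*(-101)*22)/35132 = 31514*(1/34612) + (6 - 22 + 75548)*(1/35132) = 15757/17306 + 75532*(1/35132) = 15757/17306 + 18883/8783 = 465182929/151998598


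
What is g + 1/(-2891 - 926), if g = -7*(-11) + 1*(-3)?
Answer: 282457/3817 ≈ 74.000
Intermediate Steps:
g = 74 (g = 77 - 3 = 74)
g + 1/(-2891 - 926) = 74 + 1/(-2891 - 926) = 74 + 1/(-3817) = 74 - 1/3817 = 282457/3817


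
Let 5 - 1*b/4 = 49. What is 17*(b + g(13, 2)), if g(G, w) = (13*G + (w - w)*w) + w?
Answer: -85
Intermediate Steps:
b = -176 (b = 20 - 4*49 = 20 - 196 = -176)
g(G, w) = w + 13*G (g(G, w) = (13*G + 0*w) + w = (13*G + 0) + w = 13*G + w = w + 13*G)
17*(b + g(13, 2)) = 17*(-176 + (2 + 13*13)) = 17*(-176 + (2 + 169)) = 17*(-176 + 171) = 17*(-5) = -85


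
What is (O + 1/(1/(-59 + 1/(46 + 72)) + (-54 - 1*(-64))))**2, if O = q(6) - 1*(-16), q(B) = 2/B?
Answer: 1304157148009/4829138064 ≈ 270.06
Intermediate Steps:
O = 49/3 (O = 2/6 - 1*(-16) = 2*(1/6) + 16 = 1/3 + 16 = 49/3 ≈ 16.333)
(O + 1/(1/(-59 + 1/(46 + 72)) + (-54 - 1*(-64))))**2 = (49/3 + 1/(1/(-59 + 1/(46 + 72)) + (-54 - 1*(-64))))**2 = (49/3 + 1/(1/(-59 + 1/118) + (-54 + 64)))**2 = (49/3 + 1/(1/(-59 + 1/118) + 10))**2 = (49/3 + 1/(1/(-6961/118) + 10))**2 = (49/3 + 1/(-118/6961 + 10))**2 = (49/3 + 1/(69492/6961))**2 = (49/3 + 6961/69492)**2 = (1141997/69492)**2 = 1304157148009/4829138064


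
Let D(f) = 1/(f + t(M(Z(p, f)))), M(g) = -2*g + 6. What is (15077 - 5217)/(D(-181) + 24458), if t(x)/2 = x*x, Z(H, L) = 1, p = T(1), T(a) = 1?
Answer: 1469140/3644241 ≈ 0.40314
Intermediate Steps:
p = 1
M(g) = 6 - 2*g
t(x) = 2*x² (t(x) = 2*(x*x) = 2*x²)
D(f) = 1/(32 + f) (D(f) = 1/(f + 2*(6 - 2*1)²) = 1/(f + 2*(6 - 2)²) = 1/(f + 2*4²) = 1/(f + 2*16) = 1/(f + 32) = 1/(32 + f))
(15077 - 5217)/(D(-181) + 24458) = (15077 - 5217)/(1/(32 - 181) + 24458) = 9860/(1/(-149) + 24458) = 9860/(-1/149 + 24458) = 9860/(3644241/149) = 9860*(149/3644241) = 1469140/3644241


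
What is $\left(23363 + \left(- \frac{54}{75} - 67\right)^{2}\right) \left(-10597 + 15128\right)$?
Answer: $\frac{79148069844}{625} \approx 1.2664 \cdot 10^{8}$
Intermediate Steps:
$\left(23363 + \left(- \frac{54}{75} - 67\right)^{2}\right) \left(-10597 + 15128\right) = \left(23363 + \left(\left(-54\right) \frac{1}{75} - 67\right)^{2}\right) 4531 = \left(23363 + \left(- \frac{18}{25} - 67\right)^{2}\right) 4531 = \left(23363 + \left(- \frac{1693}{25}\right)^{2}\right) 4531 = \left(23363 + \frac{2866249}{625}\right) 4531 = \frac{17468124}{625} \cdot 4531 = \frac{79148069844}{625}$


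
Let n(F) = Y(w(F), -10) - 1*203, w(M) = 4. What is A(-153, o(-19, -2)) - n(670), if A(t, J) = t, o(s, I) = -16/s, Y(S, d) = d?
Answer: 60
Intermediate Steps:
n(F) = -213 (n(F) = -10 - 1*203 = -10 - 203 = -213)
A(-153, o(-19, -2)) - n(670) = -153 - 1*(-213) = -153 + 213 = 60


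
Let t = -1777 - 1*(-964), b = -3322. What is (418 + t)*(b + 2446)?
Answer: 346020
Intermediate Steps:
t = -813 (t = -1777 + 964 = -813)
(418 + t)*(b + 2446) = (418 - 813)*(-3322 + 2446) = -395*(-876) = 346020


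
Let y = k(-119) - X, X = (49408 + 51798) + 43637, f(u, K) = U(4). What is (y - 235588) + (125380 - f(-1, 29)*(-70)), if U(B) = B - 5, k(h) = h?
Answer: -255240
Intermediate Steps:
U(B) = -5 + B
f(u, K) = -1 (f(u, K) = -5 + 4 = -1)
X = 144843 (X = 101206 + 43637 = 144843)
y = -144962 (y = -119 - 1*144843 = -119 - 144843 = -144962)
(y - 235588) + (125380 - f(-1, 29)*(-70)) = (-144962 - 235588) + (125380 - (-1)*(-70)) = -380550 + (125380 - 1*70) = -380550 + (125380 - 70) = -380550 + 125310 = -255240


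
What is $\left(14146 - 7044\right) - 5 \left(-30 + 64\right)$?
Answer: $6932$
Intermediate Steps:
$\left(14146 - 7044\right) - 5 \left(-30 + 64\right) = 7102 - 170 = 6932$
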